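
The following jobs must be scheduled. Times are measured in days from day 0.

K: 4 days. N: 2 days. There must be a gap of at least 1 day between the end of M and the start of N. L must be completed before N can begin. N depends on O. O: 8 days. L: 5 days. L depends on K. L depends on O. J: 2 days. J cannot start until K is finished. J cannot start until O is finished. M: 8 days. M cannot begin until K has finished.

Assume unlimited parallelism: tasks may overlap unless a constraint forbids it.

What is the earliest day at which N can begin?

13

O has no prerequisites, so it starts at day 0 and finishes at day 8.
K can start immediately at day 0; it finishes at day 4.
After K (finishes day 4), M can start at day 4 and finishes at day 12.
For L: K (finishes day 4); O (finishes day 8). Taking the maximum gives a start of day 8, and it finishes at 8 + 5 = day 13.
N waits on M (finishes day 12, plus 1-day gap → day 13); L (finishes day 13); O (finishes day 8). The latest of these is day 13, which is the earliest N can start.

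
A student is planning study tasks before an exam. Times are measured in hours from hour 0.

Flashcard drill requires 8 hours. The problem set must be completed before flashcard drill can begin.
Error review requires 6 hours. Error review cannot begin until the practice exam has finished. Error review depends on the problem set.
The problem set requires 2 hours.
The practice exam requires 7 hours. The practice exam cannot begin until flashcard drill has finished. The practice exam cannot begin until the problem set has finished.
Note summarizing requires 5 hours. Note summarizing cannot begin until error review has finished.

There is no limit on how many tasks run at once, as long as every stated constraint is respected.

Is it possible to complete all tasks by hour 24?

No

Nothing blocks the problem set, so it runs from hour 0 to hour 2.
Flashcard drill waits on the problem set (finishes hour 2), so it starts at hour 2 and finishes at 2 + 8 = hour 10.
The practice exam needs all of flashcard drill (finishes hour 10); the problem set (finishes hour 2). That puts its earliest start at hour 10; it finishes at 10 + 7 = hour 17.
For error review: the practice exam (finishes hour 17); the problem set (finishes hour 2). Taking the maximum gives a start of hour 17, and it finishes at 17 + 6 = hour 23.
Note summarizing waits on error review (finishes hour 23), so it starts at hour 23 and finishes at 23 + 5 = hour 28.
The earliest everything can be done is hour 28, which is after the deadline of 24, so it is not possible.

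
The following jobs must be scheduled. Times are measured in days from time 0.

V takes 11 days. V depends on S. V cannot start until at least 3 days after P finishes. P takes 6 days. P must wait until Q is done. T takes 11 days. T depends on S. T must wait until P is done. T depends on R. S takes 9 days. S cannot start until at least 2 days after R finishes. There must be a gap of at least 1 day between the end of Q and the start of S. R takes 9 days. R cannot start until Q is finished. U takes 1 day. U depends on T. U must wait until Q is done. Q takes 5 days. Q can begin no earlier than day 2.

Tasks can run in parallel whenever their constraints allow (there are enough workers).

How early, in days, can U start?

Q cannot begin until its own release at day 2. It runs from day 2 to 2 + 5 = day 7.
After Q (finishes day 7), R can start at day 7 and finishes at day 16.
S has to wait for R (finishes day 16, plus 2-day gap → day 18); Q (finishes day 7, plus 1-day gap → day 8). The latest of these is day 18, so S runs day 18 to 18 + 9 = day 27.
P cannot begin until Q (finishes day 7). It runs from day 7 to 7 + 6 = day 13.
T has to wait for S (finishes day 27); P (finishes day 13); R (finishes day 16). The latest of these is day 27, so T runs day 27 to 27 + 11 = day 38.
U waits on T (finishes day 38); Q (finishes day 7). The latest of these is day 38, which is the earliest U can start.

38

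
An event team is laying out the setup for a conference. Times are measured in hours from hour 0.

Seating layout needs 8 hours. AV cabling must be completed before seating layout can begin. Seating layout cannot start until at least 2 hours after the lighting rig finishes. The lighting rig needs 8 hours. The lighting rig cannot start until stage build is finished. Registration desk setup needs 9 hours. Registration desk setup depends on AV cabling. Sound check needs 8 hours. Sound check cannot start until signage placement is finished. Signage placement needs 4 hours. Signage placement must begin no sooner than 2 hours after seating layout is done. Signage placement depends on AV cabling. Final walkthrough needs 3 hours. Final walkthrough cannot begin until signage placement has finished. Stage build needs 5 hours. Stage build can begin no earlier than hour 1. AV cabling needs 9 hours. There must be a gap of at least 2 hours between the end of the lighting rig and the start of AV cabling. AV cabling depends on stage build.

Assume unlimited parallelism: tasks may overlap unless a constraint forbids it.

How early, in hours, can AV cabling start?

After its own release at hour 1, stage build can start at hour 1 and finishes at hour 6.
After stage build (finishes hour 6), the lighting rig can start at hour 6 and finishes at hour 14.
AV cabling waits on the lighting rig (finishes hour 14, plus 2-hour gap → hour 16); stage build (finishes hour 6). The latest of these is hour 16, which is the earliest AV cabling can start.

16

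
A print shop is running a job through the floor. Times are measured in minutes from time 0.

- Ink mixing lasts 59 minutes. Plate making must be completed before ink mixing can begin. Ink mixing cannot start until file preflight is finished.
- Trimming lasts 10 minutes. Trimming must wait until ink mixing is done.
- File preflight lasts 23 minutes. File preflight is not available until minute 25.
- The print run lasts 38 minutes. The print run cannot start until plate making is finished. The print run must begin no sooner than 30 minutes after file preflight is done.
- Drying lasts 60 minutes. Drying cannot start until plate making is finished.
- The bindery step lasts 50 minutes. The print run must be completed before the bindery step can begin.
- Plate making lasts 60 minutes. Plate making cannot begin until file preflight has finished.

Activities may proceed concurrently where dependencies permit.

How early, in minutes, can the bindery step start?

File preflight cannot begin until its own release at minute 25. It runs from minute 25 to 25 + 23 = minute 48.
Plate making cannot begin until file preflight (finishes minute 48). It runs from minute 48 to 48 + 60 = minute 108.
The print run needs all of plate making (finishes minute 108); file preflight (finishes minute 48, plus 30-minute gap → minute 78). That puts its earliest start at minute 108; it finishes at 108 + 38 = minute 146.
The bindery step waits on the print run (finishes minute 146), so the earliest it can start is minute 146.

146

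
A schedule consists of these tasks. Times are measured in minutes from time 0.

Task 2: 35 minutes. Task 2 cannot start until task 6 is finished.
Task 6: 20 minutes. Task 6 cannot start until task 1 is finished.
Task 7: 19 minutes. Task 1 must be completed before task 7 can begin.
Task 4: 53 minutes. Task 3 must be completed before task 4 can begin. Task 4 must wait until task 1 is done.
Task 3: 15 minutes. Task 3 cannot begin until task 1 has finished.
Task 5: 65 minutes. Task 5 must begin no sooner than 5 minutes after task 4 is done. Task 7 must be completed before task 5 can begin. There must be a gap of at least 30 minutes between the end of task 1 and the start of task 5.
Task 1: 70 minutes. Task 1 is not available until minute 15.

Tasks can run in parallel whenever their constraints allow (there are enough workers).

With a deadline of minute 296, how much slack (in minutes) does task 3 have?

Task 1 cannot begin until its own release at minute 15. It runs from minute 15 to 15 + 70 = minute 85.
After task 1 (finishes minute 85), task 3 can start at minute 85 and finishes at minute 100.

Working backward from the deadline:
Task 5 has no dependents, so it just needs to finish by minute 296. Starting by 296 − 65 = minute 231 achieves that.
Task 4 must finish before task 5 (must start by minute 231, minus 5-minute gap → minute 226). With a 53-minute duration, task 4 must start by 226 − 53 = minute 173.
Since task 4 (must start by minute 173) depends on it, task 3 must finish by minute 173. Backing off its 15-minute duration gives a latest start of minute 158.
So task 3 can start as early as minute 85 and as late as minute 158, giving 158 − 85 = 73 minutes of slack.

73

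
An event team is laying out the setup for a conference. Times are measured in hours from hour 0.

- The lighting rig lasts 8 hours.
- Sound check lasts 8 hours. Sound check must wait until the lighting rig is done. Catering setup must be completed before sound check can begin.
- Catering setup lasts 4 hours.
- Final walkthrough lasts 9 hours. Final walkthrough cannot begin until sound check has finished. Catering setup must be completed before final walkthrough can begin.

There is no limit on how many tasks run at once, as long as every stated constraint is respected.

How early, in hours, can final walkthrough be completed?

25

Nothing blocks catering setup, so it runs from hour 0 to hour 4.
Nothing blocks the lighting rig, so it runs from hour 0 to hour 8.
Sound check has to wait for the lighting rig (finishes hour 8); catering setup (finishes hour 4). The latest of these is hour 8, so sound check runs hour 8 to 8 + 8 = hour 16.
Final walkthrough has to wait for sound check (finishes hour 16); catering setup (finishes hour 4). The latest of these is hour 16, so final walkthrough runs hour 16 to 16 + 9 = hour 25.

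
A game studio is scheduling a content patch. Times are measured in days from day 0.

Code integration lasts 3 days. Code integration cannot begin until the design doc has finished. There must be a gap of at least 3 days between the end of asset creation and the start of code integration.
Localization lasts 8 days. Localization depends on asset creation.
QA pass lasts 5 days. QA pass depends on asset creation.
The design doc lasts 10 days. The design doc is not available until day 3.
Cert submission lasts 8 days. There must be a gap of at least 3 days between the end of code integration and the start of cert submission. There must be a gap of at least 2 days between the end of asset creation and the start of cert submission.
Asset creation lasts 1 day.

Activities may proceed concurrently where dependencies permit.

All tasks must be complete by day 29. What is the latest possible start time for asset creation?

11

Cert submission must finish by day 29; it takes 8 days, so it must start by 29 − 8 = day 21.
Since cert submission (must start by day 21, minus 3-day gap → day 18) depends on it, code integration must finish by day 18. Backing off its 3-day duration gives a latest start of day 15.
Nothing follows localization; the deadline of day 29 is its only limit. It must start by 29 − 8 = day 21.
QA pass must finish by day 29; it takes 5 days, so it must start by 29 − 5 = day 24.
For asset creation: code integration (must start by day 15, minus 3-day gap → day 12); localization (must start by day 21); QA pass (must start by day 24); cert submission (must start by day 21, minus 2-day gap → day 19). The most restrictive is day 12; with a 1-day duration, asset creation must start by day 11.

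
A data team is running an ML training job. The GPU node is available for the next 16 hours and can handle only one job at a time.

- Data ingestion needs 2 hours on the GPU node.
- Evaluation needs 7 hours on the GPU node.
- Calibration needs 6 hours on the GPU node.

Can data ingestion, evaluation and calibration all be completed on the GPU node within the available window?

Yes

Running back to back, the jobs need 2 + 7 + 6 = 15 hours on the GPU node.
Since 15 ≤ 16, they fit within the window.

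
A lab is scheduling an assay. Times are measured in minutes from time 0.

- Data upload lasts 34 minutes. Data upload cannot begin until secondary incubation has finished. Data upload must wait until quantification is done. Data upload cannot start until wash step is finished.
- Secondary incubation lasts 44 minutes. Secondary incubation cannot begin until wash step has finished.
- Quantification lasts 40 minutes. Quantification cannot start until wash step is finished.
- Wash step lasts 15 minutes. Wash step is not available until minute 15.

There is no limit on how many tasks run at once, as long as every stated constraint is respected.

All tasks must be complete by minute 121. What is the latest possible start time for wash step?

Data upload has no dependents, so it just needs to finish by minute 121. Starting by 121 − 34 = minute 87 achieves that.
Since data upload (must start by minute 87) depends on it, secondary incubation must finish by minute 87. Backing off its 44-minute duration gives a latest start of minute 43.
Quantification feeds into data upload (must start by minute 87); so quantification must finish by minute 87 and therefore start by minute 47.
For wash step: secondary incubation (must start by minute 43); quantification (must start by minute 47); data upload (must start by minute 87). The most restrictive is minute 43; with a 15-minute duration, wash step must start by minute 28.

28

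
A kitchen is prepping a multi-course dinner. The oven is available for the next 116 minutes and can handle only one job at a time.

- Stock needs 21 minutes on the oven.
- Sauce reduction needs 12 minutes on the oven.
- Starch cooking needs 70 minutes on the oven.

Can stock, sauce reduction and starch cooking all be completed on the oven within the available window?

Yes

Running back to back, the jobs need 21 + 12 + 70 = 103 minutes on the oven.
Since 103 ≤ 116, they fit within the window.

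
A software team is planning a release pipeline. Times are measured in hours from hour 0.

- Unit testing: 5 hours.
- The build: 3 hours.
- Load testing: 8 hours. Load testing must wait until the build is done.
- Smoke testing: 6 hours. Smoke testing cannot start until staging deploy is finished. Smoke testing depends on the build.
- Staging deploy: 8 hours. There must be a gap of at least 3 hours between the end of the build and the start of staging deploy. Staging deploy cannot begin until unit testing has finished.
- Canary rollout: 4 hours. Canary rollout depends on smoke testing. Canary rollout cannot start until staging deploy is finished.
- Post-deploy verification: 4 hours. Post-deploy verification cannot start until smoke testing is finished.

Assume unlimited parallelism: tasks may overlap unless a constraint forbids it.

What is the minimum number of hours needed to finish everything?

24

Unit testing has no prerequisites, so it starts at hour 0 and finishes at hour 5.
The build can start immediately at hour 0; it finishes at hour 3.
Load testing waits on the build (finishes hour 3), so it starts at hour 3 and finishes at 3 + 8 = hour 11.
For staging deploy: the build (finishes hour 3, plus 3-hour gap → hour 6); unit testing (finishes hour 5). Taking the maximum gives a start of hour 6, and it finishes at 6 + 8 = hour 14.
Smoke testing needs all of staging deploy (finishes hour 14); the build (finishes hour 3). That puts its earliest start at hour 14; it finishes at 14 + 6 = hour 20.
After smoke testing (finishes hour 20), post-deploy verification can start at hour 20 and finishes at hour 24.
Canary rollout needs all of smoke testing (finishes hour 20); staging deploy (finishes hour 14). That puts its earliest start at hour 20; it finishes at 20 + 4 = hour 24.
All tasks are finished once the last one completes. Finish times: The build at 3, Unit testing at 5, Staging deploy at 14, Smoke testing at 20, Canary rollout at 24, Load testing at 11, Post-deploy verification at 24. The latest is hour 24.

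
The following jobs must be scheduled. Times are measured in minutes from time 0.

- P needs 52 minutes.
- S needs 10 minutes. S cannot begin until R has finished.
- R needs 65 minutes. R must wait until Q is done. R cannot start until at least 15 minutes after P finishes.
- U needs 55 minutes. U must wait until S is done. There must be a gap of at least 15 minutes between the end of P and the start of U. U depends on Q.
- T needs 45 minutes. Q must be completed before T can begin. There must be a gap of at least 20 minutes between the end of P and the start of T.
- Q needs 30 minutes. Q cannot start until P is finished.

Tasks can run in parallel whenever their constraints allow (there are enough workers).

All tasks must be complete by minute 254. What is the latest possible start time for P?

U must finish by minute 254; it takes 55 minutes, so it must start by 254 − 55 = minute 199.
S feeds into U (must start by minute 199); so S must finish by minute 199 and therefore start by minute 189.
R must finish before S (must start by minute 189). With a 65-minute duration, R must start by 189 − 65 = minute 124.
T must finish by minute 254; it takes 45 minutes, so it must start by 254 − 45 = minute 209.
Q feeds R (must start by minute 124); T (must start by minute 209); U (must start by minute 199). Taking the minimum, Q must finish by minute 124 and start by 124 − 30 = minute 94.
P must finish in time for Q (must start by minute 94); R (must start by minute 124, minus 15-minute gap → minute 109); T (must start by minute 209, minus 20-minute gap → minute 189); U (must start by minute 199, minus 15-minute gap → minute 184). The tightest is minute 94, so P must start by 94 − 52 = minute 42.

42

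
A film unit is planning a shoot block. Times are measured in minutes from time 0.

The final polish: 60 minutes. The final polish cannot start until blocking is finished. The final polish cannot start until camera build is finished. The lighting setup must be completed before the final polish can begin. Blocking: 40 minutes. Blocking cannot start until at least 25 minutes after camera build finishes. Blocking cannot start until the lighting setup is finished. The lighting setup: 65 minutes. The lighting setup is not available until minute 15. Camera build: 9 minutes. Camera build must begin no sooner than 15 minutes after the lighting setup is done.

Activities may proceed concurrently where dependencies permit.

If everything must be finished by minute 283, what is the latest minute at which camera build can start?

149

To finish by minute 283, the final polish (duration 60) must start no later than minute 223.
Blocking has to be done before the final polish (must start by minute 223). That means finishing by minute 223, i.e. starting by 223 − 40 = minute 183.
For camera build: blocking (must start by minute 183, minus 25-minute gap → minute 158); the final polish (must start by minute 223). The most restrictive is minute 158; with a 9-minute duration, camera build must start by minute 149.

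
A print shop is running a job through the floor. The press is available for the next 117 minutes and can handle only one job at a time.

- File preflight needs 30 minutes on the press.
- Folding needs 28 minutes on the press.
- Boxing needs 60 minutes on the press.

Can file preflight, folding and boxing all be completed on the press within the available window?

Running back to back, the jobs need 30 + 28 + 60 = 118 minutes on the press.
Since 118 > 117, they cannot all fit.

No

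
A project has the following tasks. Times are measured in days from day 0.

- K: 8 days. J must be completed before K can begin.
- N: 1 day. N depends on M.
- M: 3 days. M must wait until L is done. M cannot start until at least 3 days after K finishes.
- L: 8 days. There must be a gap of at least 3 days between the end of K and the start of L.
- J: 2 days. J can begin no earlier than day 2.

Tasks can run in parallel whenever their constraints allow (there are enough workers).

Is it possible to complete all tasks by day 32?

Yes

After its own release at day 2, J can start at day 2 and finishes at day 4.
After J (finishes day 4), K can start at day 4 and finishes at day 12.
L waits on K (finishes day 12, plus 3-day gap → day 15), so it starts at day 15 and finishes at 15 + 8 = day 23.
M needs all of L (finishes day 23); K (finishes day 12, plus 3-day gap → day 15). That puts its earliest start at day 23; it finishes at 23 + 3 = day 26.
After M (finishes day 26), N can start at day 26 and finishes at day 27.
Every task is finished by day 27, which is no later than the deadline of 32, so the schedule is feasible.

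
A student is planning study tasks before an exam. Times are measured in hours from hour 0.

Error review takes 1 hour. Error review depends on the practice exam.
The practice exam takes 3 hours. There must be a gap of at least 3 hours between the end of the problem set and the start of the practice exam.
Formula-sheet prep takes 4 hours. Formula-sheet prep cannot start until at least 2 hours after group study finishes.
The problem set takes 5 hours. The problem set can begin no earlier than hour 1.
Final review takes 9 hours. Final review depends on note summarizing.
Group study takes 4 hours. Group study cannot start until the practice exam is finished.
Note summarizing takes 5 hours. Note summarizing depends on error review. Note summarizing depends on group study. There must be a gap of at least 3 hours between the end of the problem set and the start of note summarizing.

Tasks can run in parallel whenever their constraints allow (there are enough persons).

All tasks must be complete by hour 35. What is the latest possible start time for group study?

Nothing follows final review; the deadline of hour 35 is its only limit. It must start by 35 − 9 = hour 26.
Since final review (must start by hour 26) depends on it, note summarizing must finish by hour 26. Backing off its 5-hour duration gives a latest start of hour 21.
Formula-sheet prep must finish by hour 35; it takes 4 hours, so it must start by 35 − 4 = hour 31.
Group study feeds note summarizing (must start by hour 21); formula-sheet prep (must start by hour 31, minus 2-hour gap → hour 29). Taking the minimum, group study must finish by hour 21 and start by 21 − 4 = hour 17.

17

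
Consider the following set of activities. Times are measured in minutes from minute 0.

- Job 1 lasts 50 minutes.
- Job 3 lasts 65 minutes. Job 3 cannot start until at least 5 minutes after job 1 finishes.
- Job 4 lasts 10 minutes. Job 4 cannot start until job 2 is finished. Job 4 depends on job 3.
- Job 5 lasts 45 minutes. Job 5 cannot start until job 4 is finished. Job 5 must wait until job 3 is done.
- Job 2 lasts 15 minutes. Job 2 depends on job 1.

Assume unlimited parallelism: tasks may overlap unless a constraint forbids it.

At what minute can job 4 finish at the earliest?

130

Job 1 can start immediately at minute 0; it finishes at minute 50.
After job 1 (finishes minute 50, plus 5-minute gap → minute 55), job 3 can start at minute 55 and finishes at minute 120.
Job 2 cannot begin until job 1 (finishes minute 50). It runs from minute 50 to 50 + 15 = minute 65.
Job 4 has to wait for job 2 (finishes minute 65); job 3 (finishes minute 120). The latest of these is minute 120, so job 4 runs minute 120 to 120 + 10 = minute 130.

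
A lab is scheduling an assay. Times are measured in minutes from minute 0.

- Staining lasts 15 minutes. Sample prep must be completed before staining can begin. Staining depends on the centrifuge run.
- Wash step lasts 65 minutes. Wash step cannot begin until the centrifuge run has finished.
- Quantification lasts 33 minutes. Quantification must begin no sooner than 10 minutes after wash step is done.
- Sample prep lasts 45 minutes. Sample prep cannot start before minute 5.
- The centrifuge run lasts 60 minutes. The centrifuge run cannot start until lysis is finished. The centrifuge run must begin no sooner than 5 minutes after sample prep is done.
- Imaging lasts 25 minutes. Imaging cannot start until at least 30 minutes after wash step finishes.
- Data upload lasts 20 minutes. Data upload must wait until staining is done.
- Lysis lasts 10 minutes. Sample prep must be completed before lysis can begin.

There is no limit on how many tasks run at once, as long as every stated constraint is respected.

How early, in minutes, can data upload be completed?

Sample prep waits on its own release at minute 5, so it starts at minute 5 and finishes at 5 + 45 = minute 50.
Lysis cannot begin until sample prep (finishes minute 50). It runs from minute 50 to 50 + 10 = minute 60.
For the centrifuge run: lysis (finishes minute 60); sample prep (finishes minute 50, plus 5-minute gap → minute 55). Taking the maximum gives a start of minute 60, and it finishes at 60 + 60 = minute 120.
For staining: sample prep (finishes minute 50); the centrifuge run (finishes minute 120). Taking the maximum gives a start of minute 120, and it finishes at 120 + 15 = minute 135.
After staining (finishes minute 135), data upload can start at minute 135 and finishes at minute 155.

155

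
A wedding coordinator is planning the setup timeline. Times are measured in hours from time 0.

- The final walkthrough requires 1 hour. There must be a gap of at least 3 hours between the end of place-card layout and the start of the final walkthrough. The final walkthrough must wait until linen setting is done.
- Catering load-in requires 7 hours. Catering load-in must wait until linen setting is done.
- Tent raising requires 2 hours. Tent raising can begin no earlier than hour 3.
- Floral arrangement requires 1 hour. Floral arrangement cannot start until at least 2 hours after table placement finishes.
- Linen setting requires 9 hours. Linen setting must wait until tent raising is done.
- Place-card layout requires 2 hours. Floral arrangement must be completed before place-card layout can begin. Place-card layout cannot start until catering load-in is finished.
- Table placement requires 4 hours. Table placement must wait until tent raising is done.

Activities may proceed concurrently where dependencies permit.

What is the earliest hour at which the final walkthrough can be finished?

27

After its own release at hour 3, tent raising can start at hour 3 and finishes at hour 5.
Linen setting waits on tent raising (finishes hour 5), so it starts at hour 5 and finishes at 5 + 9 = hour 14.
Catering load-in waits on linen setting (finishes hour 14), so it starts at hour 14 and finishes at 14 + 7 = hour 21.
Table placement waits on tent raising (finishes hour 5), so it starts at hour 5 and finishes at 5 + 4 = hour 9.
Floral arrangement cannot begin until table placement (finishes hour 9, plus 2-hour gap → hour 11). It runs from hour 11 to 11 + 1 = hour 12.
Place-card layout has to wait for floral arrangement (finishes hour 12); catering load-in (finishes hour 21). The latest of these is hour 21, so place-card layout runs hour 21 to 21 + 2 = hour 23.
The final walkthrough has to wait for place-card layout (finishes hour 23, plus 3-hour gap → hour 26); linen setting (finishes hour 14). The latest of these is hour 26, so the final walkthrough runs hour 26 to 26 + 1 = hour 27.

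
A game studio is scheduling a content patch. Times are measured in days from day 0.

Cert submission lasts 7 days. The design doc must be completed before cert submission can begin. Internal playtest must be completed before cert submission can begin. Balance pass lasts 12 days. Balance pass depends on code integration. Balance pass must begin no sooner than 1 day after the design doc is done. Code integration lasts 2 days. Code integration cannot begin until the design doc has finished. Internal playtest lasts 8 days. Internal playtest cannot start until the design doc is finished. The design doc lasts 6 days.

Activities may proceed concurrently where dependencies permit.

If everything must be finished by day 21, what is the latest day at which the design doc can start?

To finish by day 21, balance pass (duration 12) must start no later than day 9.
Code integration feeds into balance pass (must start by day 9); so code integration must finish by day 9 and therefore start by day 7.
Cert submission has no dependents, so it just needs to finish by day 21. Starting by 21 − 7 = day 14 achieves that.
Since cert submission (must start by day 14) depends on it, internal playtest must finish by day 14. Backing off its 8-day duration gives a latest start of day 6.
The design doc has several dependents: code integration (must start by day 7); internal playtest (must start by day 6); balance pass (must start by day 9, minus 1-day gap → day 8); cert submission (must start by day 14). The earliest of those limits is day 6, so the design doc must start by 6 − 6 = day 0.

0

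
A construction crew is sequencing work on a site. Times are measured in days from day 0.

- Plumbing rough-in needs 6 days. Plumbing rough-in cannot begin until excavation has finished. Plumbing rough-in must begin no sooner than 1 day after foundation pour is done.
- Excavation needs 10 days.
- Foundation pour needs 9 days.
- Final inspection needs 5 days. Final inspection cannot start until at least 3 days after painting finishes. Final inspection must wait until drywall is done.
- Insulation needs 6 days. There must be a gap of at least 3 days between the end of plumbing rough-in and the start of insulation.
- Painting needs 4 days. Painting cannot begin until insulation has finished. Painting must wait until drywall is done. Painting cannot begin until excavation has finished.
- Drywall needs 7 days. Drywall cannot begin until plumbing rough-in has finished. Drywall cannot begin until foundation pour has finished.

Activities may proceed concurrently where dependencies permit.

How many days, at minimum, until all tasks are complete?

37

Foundation pour can start immediately at day 0; it finishes at day 9.
Excavation has no prerequisites, so it starts at day 0 and finishes at day 10.
Plumbing rough-in has to wait for excavation (finishes day 10); foundation pour (finishes day 9, plus 1-day gap → day 10). The latest of these is day 10, so plumbing rough-in runs day 10 to 10 + 6 = day 16.
Drywall needs all of plumbing rough-in (finishes day 16); foundation pour (finishes day 9). That puts its earliest start at day 16; it finishes at 16 + 7 = day 23.
After plumbing rough-in (finishes day 16, plus 3-day gap → day 19), insulation can start at day 19 and finishes at day 25.
Painting cannot start until insulation (finishes day 25); drywall (finishes day 23); excavation (finishes day 10). The controlling bound is day 25, so painting finishes at 25 + 4 = day 29.
Final inspection has to wait for painting (finishes day 29, plus 3-day gap → day 32); drywall (finishes day 23). The latest of these is day 32, so final inspection runs day 32 to 32 + 5 = day 37.
All tasks are finished once the last one completes. Finish times: Excavation at 10, Foundation pour at 9, Plumbing rough-in at 16, Insulation at 25, Drywall at 23, Painting at 29, Final inspection at 37. The latest is day 37.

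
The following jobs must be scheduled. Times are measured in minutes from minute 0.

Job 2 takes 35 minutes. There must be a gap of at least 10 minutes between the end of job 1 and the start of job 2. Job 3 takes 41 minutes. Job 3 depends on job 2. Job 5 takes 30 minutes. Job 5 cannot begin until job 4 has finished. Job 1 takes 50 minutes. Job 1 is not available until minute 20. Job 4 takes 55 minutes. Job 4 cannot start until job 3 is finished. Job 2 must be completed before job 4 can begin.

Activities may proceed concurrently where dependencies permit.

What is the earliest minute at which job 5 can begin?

Job 1 waits on its own release at minute 20, so it starts at minute 20 and finishes at 20 + 50 = minute 70.
Job 2 waits on job 1 (finishes minute 70, plus 10-minute gap → minute 80), so it starts at minute 80 and finishes at 80 + 35 = minute 115.
After job 2 (finishes minute 115), job 3 can start at minute 115 and finishes at minute 156.
For job 4: job 3 (finishes minute 156); job 2 (finishes minute 115). Taking the maximum gives a start of minute 156, and it finishes at 156 + 55 = minute 211.
Job 5 waits on job 4 (finishes minute 211), so the earliest it can start is minute 211.

211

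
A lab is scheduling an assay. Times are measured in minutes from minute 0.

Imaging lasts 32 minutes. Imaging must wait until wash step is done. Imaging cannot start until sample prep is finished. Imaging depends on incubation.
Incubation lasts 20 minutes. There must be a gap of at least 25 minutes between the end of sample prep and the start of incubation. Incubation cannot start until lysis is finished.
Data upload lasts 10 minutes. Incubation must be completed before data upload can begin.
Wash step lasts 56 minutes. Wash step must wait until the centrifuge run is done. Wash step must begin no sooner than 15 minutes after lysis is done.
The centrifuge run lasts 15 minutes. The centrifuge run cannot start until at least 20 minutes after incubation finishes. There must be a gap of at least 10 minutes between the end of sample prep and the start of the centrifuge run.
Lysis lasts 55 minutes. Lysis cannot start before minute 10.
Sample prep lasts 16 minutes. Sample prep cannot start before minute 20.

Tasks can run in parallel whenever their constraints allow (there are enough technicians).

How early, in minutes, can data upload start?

Lysis waits on its own release at minute 10, so it starts at minute 10 and finishes at 10 + 55 = minute 65.
Sample prep cannot begin until its own release at minute 20. It runs from minute 20 to 20 + 16 = minute 36.
Incubation has to wait for sample prep (finishes minute 36, plus 25-minute gap → minute 61); lysis (finishes minute 65). The latest of these is minute 65, so incubation runs minute 65 to 65 + 20 = minute 85.
Data upload waits on incubation (finishes minute 85), so the earliest it can start is minute 85.

85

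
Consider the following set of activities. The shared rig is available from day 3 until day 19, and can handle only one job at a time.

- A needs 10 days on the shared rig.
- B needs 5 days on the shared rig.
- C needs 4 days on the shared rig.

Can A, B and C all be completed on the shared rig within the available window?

The shared rig window is 19 − 3 = 16 days.
Running back to back, the jobs need 10 + 5 + 4 = 19 days on the shared rig.
Since 19 > 16, they cannot all fit.

No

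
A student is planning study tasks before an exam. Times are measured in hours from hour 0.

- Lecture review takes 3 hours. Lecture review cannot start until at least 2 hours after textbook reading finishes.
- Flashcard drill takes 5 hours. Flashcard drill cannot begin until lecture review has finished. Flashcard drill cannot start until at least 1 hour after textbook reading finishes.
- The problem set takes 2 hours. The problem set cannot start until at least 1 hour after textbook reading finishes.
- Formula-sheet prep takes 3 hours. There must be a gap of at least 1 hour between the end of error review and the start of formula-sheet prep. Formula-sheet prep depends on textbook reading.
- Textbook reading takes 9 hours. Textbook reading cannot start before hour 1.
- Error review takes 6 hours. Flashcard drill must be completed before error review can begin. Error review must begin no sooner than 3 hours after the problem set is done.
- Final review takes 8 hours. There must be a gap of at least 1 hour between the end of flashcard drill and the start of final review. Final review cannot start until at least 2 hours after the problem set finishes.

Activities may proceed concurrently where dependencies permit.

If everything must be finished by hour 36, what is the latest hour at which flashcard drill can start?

21

Nothing follows formula-sheet prep; the deadline of hour 36 is its only limit. It must start by 36 − 3 = hour 33.
Error review must finish before formula-sheet prep (must start by hour 33, minus 1-hour gap → hour 32). With a 6-hour duration, error review must start by 32 − 6 = hour 26.
Final review must finish by hour 36; it takes 8 hours, so it must start by 36 − 8 = hour 28.
For flashcard drill: error review (must start by hour 26); final review (must start by hour 28, minus 1-hour gap → hour 27). The most restrictive is hour 26; with a 5-hour duration, flashcard drill must start by hour 21.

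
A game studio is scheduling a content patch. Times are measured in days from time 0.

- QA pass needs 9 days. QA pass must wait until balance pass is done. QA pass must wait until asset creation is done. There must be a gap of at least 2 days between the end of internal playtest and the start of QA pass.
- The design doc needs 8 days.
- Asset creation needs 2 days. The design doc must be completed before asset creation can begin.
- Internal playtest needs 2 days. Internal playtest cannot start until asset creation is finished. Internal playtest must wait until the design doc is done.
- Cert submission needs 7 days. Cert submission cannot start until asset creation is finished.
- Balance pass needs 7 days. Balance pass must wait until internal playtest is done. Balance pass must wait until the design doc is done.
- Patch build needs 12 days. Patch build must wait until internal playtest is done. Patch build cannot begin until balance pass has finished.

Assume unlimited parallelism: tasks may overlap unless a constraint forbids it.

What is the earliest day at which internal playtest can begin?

10

Nothing blocks the design doc, so it runs from day 0 to day 8.
After the design doc (finishes day 8), asset creation can start at day 8 and finishes at day 10.
Internal playtest waits on asset creation (finishes day 10); the design doc (finishes day 8). The latest of these is day 10, which is the earliest internal playtest can start.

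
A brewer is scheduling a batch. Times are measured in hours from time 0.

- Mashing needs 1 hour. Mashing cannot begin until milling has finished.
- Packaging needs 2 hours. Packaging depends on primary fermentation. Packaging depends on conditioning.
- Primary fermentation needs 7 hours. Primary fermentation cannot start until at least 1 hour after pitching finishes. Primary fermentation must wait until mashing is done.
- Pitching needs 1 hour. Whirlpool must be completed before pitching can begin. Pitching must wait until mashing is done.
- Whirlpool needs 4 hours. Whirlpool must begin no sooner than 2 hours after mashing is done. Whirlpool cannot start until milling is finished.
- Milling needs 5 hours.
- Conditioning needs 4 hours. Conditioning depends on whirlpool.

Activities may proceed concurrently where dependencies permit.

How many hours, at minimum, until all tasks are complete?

Milling can start immediately at hour 0; it finishes at hour 5.
Mashing cannot begin until milling (finishes hour 5). It runs from hour 5 to 5 + 1 = hour 6.
For whirlpool: mashing (finishes hour 6, plus 2-hour gap → hour 8); milling (finishes hour 5). Taking the maximum gives a start of hour 8, and it finishes at 8 + 4 = hour 12.
Conditioning cannot begin until whirlpool (finishes hour 12). It runs from hour 12 to 12 + 4 = hour 16.
Pitching cannot start until whirlpool (finishes hour 12); mashing (finishes hour 6). The controlling bound is hour 12, so pitching finishes at 12 + 1 = hour 13.
For primary fermentation: pitching (finishes hour 13, plus 1-hour gap → hour 14); mashing (finishes hour 6). Taking the maximum gives a start of hour 14, and it finishes at 14 + 7 = hour 21.
For packaging: primary fermentation (finishes hour 21); conditioning (finishes hour 16). Taking the maximum gives a start of hour 21, and it finishes at 21 + 2 = hour 23.
All tasks are finished once the last one completes. Finish times: Milling at 5, Mashing at 6, Whirlpool at 12, Pitching at 13, Primary fermentation at 21, Conditioning at 16, Packaging at 23. The latest is hour 23.

23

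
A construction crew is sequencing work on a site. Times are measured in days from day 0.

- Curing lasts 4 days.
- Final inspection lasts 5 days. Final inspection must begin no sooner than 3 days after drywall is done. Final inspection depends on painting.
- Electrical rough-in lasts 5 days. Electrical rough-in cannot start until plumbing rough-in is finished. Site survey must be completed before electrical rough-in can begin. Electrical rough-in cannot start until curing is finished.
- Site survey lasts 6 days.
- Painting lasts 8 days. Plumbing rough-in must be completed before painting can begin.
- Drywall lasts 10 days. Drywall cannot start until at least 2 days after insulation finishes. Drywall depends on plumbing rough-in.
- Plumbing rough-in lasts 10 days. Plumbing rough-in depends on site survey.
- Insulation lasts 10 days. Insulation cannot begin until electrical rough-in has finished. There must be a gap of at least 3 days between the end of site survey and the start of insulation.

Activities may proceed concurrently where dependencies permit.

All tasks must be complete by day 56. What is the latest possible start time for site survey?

5

Final inspection must finish by day 56; it takes 5 days, so it must start by 56 − 5 = day 51.
Since final inspection (must start by day 51, minus 3-day gap → day 48) depends on it, drywall must finish by day 48. Backing off its 10-day duration gives a latest start of day 38.
Insulation feeds into drywall (must start by day 38, minus 2-day gap → day 36); so insulation must finish by day 36 and therefore start by day 26.
Electrical rough-in must finish before insulation (must start by day 26). With a 5-day duration, electrical rough-in must start by 26 − 5 = day 21.
Since final inspection (must start by day 51) depends on it, painting must finish by day 51. Backing off its 8-day duration gives a latest start of day 43.
Plumbing rough-in must finish in time for electrical rough-in (must start by day 21); drywall (must start by day 38); painting (must start by day 43). The tightest is day 21, so plumbing rough-in must start by 21 − 10 = day 11.
Site survey must finish in time for plumbing rough-in (must start by day 11); electrical rough-in (must start by day 21); insulation (must start by day 26, minus 3-day gap → day 23). The tightest is day 11, so site survey must start by 11 − 6 = day 5.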